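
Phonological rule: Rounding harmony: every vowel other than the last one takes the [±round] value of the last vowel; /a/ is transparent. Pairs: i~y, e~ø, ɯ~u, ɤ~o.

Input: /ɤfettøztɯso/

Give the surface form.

[oføttøztuso]

/ɤ/ harmonizes with /o/ ([+round]) → [o]
/e/ harmonizes with /o/ ([+round]) → [ø]
/ɯ/ harmonizes with /o/ ([+round]) → [u]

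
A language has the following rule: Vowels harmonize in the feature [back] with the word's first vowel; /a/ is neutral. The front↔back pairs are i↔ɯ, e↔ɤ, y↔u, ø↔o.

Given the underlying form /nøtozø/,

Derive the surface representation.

/o/ harmonizes with /ø/ ([-back]) → [ø]

[nøtøzø]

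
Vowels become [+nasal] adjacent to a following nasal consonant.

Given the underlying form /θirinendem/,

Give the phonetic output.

[θirĩnẽndẽm]

/i/ before nasal /n/ → [ĩ]
/e/ before nasal /n/ → [ẽ]
/e/ before nasal /m/ → [ẽ]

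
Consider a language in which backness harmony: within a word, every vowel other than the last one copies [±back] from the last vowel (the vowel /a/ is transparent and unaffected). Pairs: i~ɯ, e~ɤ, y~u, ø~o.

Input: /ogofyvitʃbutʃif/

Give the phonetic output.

/o/ harmonizes with /i/ ([-back]) → [ø]
/o/ harmonizes with /i/ ([-back]) → [ø]
/u/ harmonizes with /i/ ([-back]) → [y]

[øgøfyvitʃbytʃif]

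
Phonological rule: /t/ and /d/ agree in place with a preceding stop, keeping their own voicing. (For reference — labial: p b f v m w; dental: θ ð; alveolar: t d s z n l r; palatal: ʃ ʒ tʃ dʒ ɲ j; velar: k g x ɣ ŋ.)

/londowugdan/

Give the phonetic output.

[londowuggan]

/d/ after /g/ (velar) → [g]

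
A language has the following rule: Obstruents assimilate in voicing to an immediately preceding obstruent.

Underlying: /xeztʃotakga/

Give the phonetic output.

[xezdʒotakka]

/tʃ/ after /z/ (voiced) → [dʒ]
/g/ after /k/ (voiceless) → [k]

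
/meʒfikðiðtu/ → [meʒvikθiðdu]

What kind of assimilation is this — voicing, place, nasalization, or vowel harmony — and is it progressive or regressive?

/f/→[v] /ð/→[θ] /t/→[d].
Each target copies a feature from the preceding segment, so the direction is progressive.

voicing assimilation, progressive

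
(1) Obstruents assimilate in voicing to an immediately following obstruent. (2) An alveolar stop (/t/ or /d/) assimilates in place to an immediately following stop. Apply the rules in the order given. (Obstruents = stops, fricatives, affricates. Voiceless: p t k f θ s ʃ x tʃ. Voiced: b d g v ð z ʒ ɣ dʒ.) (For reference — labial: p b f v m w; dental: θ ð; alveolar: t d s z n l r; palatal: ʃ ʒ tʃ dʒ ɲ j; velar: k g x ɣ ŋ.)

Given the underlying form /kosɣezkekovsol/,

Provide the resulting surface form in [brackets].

[kozɣeskekofsol]

Rule 1: /s/ before /ɣ/ (voiced) → [z]
Rule 1: /z/ before /k/ (voiceless) → [s]
Rule 1: /v/ before /s/ (voiceless) → [f]
After rule 1: kozɣeskekofsol
Rule 2: no segment meets the rule's conditions; no change.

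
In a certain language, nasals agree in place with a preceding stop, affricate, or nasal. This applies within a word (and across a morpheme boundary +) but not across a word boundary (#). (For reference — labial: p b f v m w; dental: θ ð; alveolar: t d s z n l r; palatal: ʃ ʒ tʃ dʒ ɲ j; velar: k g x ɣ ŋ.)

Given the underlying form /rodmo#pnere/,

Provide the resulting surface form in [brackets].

[rodno#pmere]

/m/ after /d/ (alveolar) → [n]
/n/ after /p/ (labial) → [m]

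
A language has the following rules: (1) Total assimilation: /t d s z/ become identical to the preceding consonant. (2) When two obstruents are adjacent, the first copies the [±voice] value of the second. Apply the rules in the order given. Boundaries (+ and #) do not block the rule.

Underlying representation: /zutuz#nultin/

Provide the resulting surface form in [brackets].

Rule 1: /t/ after /l/ → [l] (total assimilation)
After rule 1: zutuz#nullin
Rule 2: no segment meets the rule's conditions; no change.

[zutuz#nullin]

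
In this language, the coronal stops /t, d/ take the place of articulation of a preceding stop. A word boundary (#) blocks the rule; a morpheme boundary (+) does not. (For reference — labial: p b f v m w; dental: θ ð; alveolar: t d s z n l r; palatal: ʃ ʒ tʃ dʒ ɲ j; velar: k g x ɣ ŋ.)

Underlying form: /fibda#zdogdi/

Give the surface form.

[fibba#zdoggi]

/d/ after /b/ (labial) → [b]
/d/ after /g/ (velar) → [g]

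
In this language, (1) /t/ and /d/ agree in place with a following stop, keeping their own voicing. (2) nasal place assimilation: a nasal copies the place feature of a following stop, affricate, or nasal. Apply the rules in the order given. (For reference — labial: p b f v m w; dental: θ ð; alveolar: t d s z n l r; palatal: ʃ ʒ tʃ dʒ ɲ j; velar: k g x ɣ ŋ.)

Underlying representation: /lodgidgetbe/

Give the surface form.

Rule 1: /d/ before /g/ (velar) → [g]
Rule 1: /d/ before /g/ (velar) → [g]
Rule 1: /t/ before /b/ (labial) → [p]
After rule 1: loggiggepbe
Rule 2: no segment meets the rule's conditions; no change.

[loggiggepbe]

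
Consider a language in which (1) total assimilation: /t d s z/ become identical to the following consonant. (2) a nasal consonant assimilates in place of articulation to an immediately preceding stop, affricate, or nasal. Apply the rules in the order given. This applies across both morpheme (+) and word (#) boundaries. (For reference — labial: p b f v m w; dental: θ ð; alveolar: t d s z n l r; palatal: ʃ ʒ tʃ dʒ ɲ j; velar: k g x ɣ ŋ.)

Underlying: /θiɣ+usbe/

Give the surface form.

Rule 1: /s/ before /b/ → [b] (total assimilation)
After rule 1: θiɣ+ubbe
Rule 2: no segment meets the rule's conditions; no change.

[θiɣ+ubbe]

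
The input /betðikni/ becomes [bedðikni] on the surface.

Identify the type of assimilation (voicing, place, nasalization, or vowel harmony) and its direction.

voicing assimilation, regressive

/t/→[d].
Each target copies a feature from the following segment, so the direction is regressive.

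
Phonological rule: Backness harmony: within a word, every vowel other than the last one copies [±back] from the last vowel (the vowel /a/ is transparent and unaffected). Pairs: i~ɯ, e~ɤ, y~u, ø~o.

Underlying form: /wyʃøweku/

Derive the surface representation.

/y/ harmonizes with /u/ ([+back]) → [u]
/ø/ harmonizes with /u/ ([+back]) → [o]
/e/ harmonizes with /u/ ([+back]) → [ɤ]

[wuʃowɤku]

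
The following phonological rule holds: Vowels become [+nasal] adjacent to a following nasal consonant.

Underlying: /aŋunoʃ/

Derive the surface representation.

/a/ before nasal /ŋ/ → [ã]
/u/ before nasal /n/ → [ũ]

[ãŋũnoʃ]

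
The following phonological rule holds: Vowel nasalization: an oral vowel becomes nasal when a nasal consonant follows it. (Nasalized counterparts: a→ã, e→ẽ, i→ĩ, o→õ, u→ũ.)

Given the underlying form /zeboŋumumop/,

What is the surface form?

[zebõŋũmũmop]

/o/ before nasal /ŋ/ → [õ]
/u/ before nasal /m/ → [ũ]
/u/ before nasal /m/ → [ũ]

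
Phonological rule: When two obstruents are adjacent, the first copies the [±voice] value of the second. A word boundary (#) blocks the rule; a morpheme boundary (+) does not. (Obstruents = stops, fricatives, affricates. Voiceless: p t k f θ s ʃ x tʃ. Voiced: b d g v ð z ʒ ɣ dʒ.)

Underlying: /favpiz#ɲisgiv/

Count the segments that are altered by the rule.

2

/v/ before /p/ (voiceless) → [f]
/s/ before /g/ (voiced) → [z]
2 segments change.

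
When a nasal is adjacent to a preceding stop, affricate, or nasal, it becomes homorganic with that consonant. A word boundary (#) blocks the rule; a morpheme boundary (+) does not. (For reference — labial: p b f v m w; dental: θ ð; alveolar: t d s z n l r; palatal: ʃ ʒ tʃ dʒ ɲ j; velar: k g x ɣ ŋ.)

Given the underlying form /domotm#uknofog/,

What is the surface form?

/m/ after /t/ (alveolar) → [n]
/n/ after /k/ (velar) → [ŋ]

[domotn#ukŋofog]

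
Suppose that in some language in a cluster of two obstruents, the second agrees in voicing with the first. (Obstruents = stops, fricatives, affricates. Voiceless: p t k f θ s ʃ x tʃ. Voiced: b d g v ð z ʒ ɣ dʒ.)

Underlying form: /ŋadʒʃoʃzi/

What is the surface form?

/ʃ/ after /dʒ/ (voiced) → [ʒ]
/z/ after /ʃ/ (voiceless) → [s]

[ŋadʒʒoʃsi]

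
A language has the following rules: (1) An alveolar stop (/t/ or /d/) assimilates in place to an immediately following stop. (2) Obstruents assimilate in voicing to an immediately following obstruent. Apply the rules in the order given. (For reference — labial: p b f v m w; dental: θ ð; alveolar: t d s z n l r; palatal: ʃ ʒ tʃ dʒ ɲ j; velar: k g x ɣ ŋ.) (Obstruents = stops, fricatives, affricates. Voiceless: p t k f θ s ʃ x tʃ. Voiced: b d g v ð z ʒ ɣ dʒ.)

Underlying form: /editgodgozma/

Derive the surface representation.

[ediggoggozma]

Rule 1: /t/ before /g/ (velar) → [k]
Rule 1: /d/ before /g/ (velar) → [g]
After rule 1: edikgoggozma
Rule 2: /k/ before /g/ (voiced) → [g]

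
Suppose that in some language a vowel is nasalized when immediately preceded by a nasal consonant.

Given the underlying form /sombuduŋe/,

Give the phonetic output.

/e/ after nasal /ŋ/ → [ẽ]

[sombuduŋẽ]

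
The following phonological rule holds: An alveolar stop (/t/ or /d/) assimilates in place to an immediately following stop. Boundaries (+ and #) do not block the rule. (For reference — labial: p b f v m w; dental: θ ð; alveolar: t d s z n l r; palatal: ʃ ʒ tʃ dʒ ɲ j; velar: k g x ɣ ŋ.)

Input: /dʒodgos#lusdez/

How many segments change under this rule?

1

/d/ before /g/ (velar) → [g]
1 segment changes.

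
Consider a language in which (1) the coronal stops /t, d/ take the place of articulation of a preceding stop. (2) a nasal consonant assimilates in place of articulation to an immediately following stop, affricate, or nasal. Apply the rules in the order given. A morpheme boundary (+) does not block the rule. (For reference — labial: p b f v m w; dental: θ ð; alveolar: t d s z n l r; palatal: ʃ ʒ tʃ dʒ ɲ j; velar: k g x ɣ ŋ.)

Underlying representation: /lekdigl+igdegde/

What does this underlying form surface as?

Rule 1: /d/ after /k/ (velar) → [g]
Rule 1: /d/ after /g/ (velar) → [g]
Rule 1: /d/ after /g/ (velar) → [g]
After rule 1: lekgigl+iggegge
Rule 2: no segment meets the rule's conditions; no change.

[lekgigl+iggegge]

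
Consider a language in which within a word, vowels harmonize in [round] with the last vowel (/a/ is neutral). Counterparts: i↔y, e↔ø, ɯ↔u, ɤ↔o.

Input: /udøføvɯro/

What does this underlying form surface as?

[udøføvuro]

/ɯ/ harmonizes with /o/ ([+round]) → [u]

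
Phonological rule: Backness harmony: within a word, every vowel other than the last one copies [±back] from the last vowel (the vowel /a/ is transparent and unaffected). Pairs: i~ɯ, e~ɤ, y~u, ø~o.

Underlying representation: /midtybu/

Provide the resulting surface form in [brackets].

/i/ harmonizes with /u/ ([+back]) → [ɯ]
/y/ harmonizes with /u/ ([+back]) → [u]

[mɯdtubu]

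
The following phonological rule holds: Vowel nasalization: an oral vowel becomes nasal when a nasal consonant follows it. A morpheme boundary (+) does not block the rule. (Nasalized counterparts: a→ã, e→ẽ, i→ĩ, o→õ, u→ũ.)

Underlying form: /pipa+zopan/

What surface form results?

/a/ before nasal /n/ → [ã]

[pipa+zopãn]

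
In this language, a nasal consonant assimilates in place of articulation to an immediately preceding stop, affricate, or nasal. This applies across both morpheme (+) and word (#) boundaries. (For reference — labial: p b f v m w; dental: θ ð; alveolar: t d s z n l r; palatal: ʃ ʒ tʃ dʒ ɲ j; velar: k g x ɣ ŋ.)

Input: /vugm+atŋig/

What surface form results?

/m/ after /g/ (velar) → [ŋ]
/ŋ/ after /t/ (alveolar) → [n]

[vugŋ+atnig]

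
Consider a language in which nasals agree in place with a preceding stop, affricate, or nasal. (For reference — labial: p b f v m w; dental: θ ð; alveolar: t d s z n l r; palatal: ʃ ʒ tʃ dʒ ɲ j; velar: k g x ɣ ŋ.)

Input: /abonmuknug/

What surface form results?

/m/ after /n/ (alveolar) → [n]
/n/ after /k/ (velar) → [ŋ]

[abonnukŋug]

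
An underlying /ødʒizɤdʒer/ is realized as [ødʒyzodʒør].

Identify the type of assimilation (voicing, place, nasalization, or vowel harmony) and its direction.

vowel harmony, progressive

/i/→[y] /ɤ/→[o] /e/→[ø].
Vowels agree with the first vowel, so the harmony is progressive.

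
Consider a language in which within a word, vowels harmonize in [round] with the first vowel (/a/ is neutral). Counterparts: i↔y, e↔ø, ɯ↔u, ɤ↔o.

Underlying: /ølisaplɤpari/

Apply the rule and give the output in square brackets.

[ølysaplopary]

/i/ harmonizes with /ø/ ([+round]) → [y]
/ɤ/ harmonizes with /ø/ ([+round]) → [o]
/i/ harmonizes with /ø/ ([+round]) → [y]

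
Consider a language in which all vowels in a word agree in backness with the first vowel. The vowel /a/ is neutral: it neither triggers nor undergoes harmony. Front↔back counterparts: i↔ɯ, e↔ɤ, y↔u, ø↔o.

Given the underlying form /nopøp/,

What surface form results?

/ø/ harmonizes with /o/ ([+back]) → [o]

[nopop]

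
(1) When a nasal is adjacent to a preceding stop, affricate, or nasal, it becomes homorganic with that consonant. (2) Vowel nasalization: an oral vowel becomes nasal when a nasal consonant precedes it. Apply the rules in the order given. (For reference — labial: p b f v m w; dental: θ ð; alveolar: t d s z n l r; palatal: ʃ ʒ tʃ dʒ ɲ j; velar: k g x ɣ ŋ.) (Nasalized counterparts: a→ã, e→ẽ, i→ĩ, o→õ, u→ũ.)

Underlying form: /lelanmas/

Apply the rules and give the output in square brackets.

Rule 1: /m/ after /n/ (alveolar) → [n]
After rule 1: lelannas
Rule 2: /a/ after nasal /n/ → [ã]

[lelannãs]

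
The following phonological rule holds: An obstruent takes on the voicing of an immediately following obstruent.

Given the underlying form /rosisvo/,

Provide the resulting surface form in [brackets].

[rosizvo]

/s/ before /v/ (voiced) → [z]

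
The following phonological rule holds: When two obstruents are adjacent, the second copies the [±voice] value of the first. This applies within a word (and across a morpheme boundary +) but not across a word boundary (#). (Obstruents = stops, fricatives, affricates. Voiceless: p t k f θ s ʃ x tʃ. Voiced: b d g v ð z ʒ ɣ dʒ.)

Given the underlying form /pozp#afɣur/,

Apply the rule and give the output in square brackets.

/p/ after /z/ (voiced) → [b]
/ɣ/ after /f/ (voiceless) → [x]

[pozb#afxur]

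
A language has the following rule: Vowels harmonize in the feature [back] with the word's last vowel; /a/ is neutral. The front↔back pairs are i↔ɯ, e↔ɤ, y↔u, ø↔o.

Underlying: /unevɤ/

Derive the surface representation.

[unɤvɤ]

/e/ harmonizes with /ɤ/ ([+back]) → [ɤ]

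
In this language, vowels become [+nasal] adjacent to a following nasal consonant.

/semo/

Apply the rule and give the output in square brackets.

[sẽmo]

/e/ before nasal /m/ → [ẽ]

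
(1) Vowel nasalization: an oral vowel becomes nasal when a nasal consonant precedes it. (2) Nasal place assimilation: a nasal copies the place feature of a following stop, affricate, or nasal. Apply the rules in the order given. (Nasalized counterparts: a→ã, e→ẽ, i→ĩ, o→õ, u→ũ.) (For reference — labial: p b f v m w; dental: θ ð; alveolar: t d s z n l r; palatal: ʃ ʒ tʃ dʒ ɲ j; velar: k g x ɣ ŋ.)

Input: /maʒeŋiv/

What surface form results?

[mãʒeŋĩv]

Rule 1: /a/ after nasal /m/ → [ã]
Rule 1: /i/ after nasal /ŋ/ → [ĩ]
After rule 1: mãʒeŋĩv
Rule 2: no segment meets the rule's conditions; no change.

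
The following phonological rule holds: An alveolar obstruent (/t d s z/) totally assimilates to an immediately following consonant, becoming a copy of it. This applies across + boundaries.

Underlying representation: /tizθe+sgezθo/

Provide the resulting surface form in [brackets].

[tiθθe+ggeθθo]

/z/ before /θ/ → [θ] (total assimilation)
/s/ before /g/ → [g] (total assimilation)
/z/ before /θ/ → [θ] (total assimilation)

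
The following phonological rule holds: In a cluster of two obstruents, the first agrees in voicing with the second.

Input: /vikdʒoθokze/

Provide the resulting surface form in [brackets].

[vigdʒoθogze]

/k/ before /dʒ/ (voiced) → [g]
/k/ before /z/ (voiced) → [g]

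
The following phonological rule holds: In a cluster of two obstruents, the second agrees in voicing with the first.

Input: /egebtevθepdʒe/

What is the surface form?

[egebdevðeptʃe]

/t/ after /b/ (voiced) → [d]
/θ/ after /v/ (voiced) → [ð]
/dʒ/ after /p/ (voiceless) → [tʃ]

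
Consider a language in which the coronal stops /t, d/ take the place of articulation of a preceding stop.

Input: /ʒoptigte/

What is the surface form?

/t/ after /p/ (labial) → [p]
/t/ after /g/ (velar) → [k]

[ʒoppigke]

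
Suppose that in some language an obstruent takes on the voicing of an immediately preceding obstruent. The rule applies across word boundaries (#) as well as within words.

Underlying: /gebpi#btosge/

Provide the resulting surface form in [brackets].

[gebbi#bdoske]

/p/ after /b/ (voiced) → [b]
/t/ after /b/ (voiced) → [d]
/g/ after /s/ (voiceless) → [k]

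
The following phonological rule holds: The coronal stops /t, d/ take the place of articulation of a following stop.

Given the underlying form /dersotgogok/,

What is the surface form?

[dersokgogok]

/t/ before /g/ (velar) → [k]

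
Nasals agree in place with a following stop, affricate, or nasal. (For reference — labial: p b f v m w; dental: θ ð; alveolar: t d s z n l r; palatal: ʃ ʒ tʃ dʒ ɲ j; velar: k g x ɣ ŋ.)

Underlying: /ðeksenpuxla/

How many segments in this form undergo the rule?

/n/ before /p/ (labial) → [m]
1 segment changes.

1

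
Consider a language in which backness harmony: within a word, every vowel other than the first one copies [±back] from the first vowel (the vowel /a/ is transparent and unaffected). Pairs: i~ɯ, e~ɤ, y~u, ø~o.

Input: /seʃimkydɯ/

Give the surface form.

/ɯ/ harmonizes with /e/ ([-back]) → [i]

[seʃimkydi]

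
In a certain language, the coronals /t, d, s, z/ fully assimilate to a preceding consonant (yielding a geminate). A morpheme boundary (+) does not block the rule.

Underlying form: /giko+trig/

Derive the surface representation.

[giko+trig]

no segment meets the rule's conditions; no change.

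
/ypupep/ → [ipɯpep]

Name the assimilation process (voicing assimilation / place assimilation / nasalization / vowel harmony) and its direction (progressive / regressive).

/y/→[i] /u/→[ɯ].
Vowels agree with the last vowel, so the harmony is regressive.

vowel harmony, regressive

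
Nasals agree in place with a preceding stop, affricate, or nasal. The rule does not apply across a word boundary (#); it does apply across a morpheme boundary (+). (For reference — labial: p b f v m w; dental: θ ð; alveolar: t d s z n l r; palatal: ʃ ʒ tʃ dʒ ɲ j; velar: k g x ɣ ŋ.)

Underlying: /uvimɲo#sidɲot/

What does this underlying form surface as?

[uvimmo#sidnot]

/ɲ/ after /m/ (labial) → [m]
/ɲ/ after /d/ (alveolar) → [n]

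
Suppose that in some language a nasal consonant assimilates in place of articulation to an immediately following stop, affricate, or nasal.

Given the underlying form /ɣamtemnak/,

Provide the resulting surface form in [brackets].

[ɣantennak]

/m/ before /t/ (alveolar) → [n]
/m/ before /n/ (alveolar) → [n]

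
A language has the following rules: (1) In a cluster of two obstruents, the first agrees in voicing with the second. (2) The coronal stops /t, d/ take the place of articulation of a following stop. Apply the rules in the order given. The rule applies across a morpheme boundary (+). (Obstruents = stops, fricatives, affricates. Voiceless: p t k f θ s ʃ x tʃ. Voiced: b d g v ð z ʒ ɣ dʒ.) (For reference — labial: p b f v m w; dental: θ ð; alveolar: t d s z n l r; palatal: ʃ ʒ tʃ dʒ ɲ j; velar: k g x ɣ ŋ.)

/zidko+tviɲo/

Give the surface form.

Rule 1: /d/ before /k/ (voiceless) → [t]
Rule 1: /t/ before /v/ (voiced) → [d]
After rule 1: zitko+dviɲo
Rule 2: /t/ before /k/ (velar) → [k]

[zikko+dviɲo]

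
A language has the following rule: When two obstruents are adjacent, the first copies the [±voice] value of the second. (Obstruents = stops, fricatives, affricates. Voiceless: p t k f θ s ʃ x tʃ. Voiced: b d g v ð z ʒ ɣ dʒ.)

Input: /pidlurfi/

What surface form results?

[pidlurfi]

no segment meets the rule's conditions; no change.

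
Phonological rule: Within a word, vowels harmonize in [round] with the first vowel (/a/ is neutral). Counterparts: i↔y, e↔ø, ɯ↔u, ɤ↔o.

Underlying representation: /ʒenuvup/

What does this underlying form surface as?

/u/ harmonizes with /e/ ([-round]) → [ɯ]
/u/ harmonizes with /e/ ([-round]) → [ɯ]

[ʒenɯvɯp]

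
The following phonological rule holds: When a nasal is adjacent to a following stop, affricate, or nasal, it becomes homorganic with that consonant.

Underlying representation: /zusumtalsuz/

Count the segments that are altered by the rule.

1

/m/ before /t/ (alveolar) → [n]
1 segment changes.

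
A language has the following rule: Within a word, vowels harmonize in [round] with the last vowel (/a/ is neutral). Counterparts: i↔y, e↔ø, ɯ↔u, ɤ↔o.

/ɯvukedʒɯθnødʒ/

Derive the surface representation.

[uvukødʒuθnødʒ]

/ɯ/ harmonizes with /ø/ ([+round]) → [u]
/e/ harmonizes with /ø/ ([+round]) → [ø]
/ɯ/ harmonizes with /ø/ ([+round]) → [u]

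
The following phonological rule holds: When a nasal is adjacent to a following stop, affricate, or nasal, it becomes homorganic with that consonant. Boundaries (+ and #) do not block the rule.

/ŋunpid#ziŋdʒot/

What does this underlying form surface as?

[ŋumpid#ziɲdʒot]

/n/ before /p/ (labial) → [m]
/ŋ/ before /dʒ/ (palatal) → [ɲ]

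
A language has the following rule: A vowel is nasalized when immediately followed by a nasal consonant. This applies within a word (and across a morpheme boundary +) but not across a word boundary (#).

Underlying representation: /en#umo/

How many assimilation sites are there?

2

/e/ before nasal /n/ → [ẽ]
/u/ before nasal /m/ → [ũ]
2 segments change.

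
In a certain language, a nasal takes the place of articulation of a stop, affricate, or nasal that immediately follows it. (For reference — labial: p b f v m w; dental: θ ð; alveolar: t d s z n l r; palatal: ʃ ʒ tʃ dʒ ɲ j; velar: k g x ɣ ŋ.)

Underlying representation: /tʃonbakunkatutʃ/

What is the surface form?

/n/ before /b/ (labial) → [m]
/n/ before /k/ (velar) → [ŋ]

[tʃombakuŋkatutʃ]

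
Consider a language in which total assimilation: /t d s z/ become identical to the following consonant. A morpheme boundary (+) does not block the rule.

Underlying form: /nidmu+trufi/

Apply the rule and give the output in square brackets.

[nimmu+rrufi]

/d/ before /m/ → [m] (total assimilation)
/t/ before /r/ → [r] (total assimilation)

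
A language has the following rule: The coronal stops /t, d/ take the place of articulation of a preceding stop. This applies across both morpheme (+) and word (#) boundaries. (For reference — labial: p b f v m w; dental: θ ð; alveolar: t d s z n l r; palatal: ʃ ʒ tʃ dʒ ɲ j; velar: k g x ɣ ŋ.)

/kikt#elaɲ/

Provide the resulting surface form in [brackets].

[kikk#elaɲ]

/t/ after /k/ (velar) → [k]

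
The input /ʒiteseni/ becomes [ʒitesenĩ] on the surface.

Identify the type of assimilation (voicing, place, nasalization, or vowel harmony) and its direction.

nasalization, progressive

/i/→[ĩ].
Each target copies a feature from the preceding segment, so the direction is progressive.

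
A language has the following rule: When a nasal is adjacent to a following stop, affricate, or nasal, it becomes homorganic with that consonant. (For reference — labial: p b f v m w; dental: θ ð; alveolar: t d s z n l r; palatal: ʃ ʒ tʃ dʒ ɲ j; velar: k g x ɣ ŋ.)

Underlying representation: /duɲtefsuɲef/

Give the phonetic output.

/ɲ/ before /t/ (alveolar) → [n]

[duntefsuɲef]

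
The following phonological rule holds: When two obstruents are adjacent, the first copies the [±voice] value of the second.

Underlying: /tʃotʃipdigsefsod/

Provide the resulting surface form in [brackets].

/p/ before /d/ (voiced) → [b]
/g/ before /s/ (voiceless) → [k]

[tʃotʃibdiksefsod]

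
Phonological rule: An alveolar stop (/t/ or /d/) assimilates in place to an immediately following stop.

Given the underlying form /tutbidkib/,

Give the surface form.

/t/ before /b/ (labial) → [p]
/d/ before /k/ (velar) → [g]

[tupbigkib]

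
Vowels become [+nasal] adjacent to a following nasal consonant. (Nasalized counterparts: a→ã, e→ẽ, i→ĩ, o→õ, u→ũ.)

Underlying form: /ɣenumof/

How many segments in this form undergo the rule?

2

/e/ before nasal /n/ → [ẽ]
/u/ before nasal /m/ → [ũ]
2 segments change.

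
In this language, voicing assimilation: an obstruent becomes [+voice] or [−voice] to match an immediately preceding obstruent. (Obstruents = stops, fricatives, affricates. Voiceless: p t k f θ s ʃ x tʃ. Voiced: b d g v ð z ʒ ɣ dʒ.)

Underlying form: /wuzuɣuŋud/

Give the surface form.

[wuzuɣuŋud]

no segment meets the rule's conditions; no change.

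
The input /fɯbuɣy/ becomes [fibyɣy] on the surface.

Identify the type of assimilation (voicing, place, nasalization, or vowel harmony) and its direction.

vowel harmony, regressive

/ɯ/→[i] /u/→[y].
Vowels agree with the last vowel, so the harmony is regressive.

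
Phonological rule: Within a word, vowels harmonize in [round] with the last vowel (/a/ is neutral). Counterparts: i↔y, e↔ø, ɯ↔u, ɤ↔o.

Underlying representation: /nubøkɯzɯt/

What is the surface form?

/u/ harmonizes with /ɯ/ ([-round]) → [ɯ]
/ø/ harmonizes with /ɯ/ ([-round]) → [e]

[nɯbekɯzɯt]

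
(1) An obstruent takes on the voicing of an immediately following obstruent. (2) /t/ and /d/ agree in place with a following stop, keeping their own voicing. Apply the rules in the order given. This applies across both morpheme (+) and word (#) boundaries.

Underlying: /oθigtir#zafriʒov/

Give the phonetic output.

[oθiktir#zafriʒov]

Rule 1: /g/ before /t/ (voiceless) → [k]
After rule 1: oθiktir#zafriʒov
Rule 2: no segment meets the rule's conditions; no change.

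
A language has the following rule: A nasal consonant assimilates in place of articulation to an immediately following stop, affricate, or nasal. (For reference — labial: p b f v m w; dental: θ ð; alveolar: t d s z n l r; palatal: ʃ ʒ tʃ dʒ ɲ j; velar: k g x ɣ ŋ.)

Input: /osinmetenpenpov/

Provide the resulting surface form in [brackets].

[osimmetempempov]

/n/ before /m/ (labial) → [m]
/n/ before /p/ (labial) → [m]
/n/ before /p/ (labial) → [m]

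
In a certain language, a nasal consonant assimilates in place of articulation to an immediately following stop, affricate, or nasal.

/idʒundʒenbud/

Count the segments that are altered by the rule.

2

/n/ before /dʒ/ (palatal) → [ɲ]
/n/ before /b/ (labial) → [m]
2 segments change.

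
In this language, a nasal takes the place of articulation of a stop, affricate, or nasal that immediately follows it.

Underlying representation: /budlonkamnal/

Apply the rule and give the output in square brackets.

[budloŋkannal]

/n/ before /k/ (velar) → [ŋ]
/m/ before /n/ (alveolar) → [n]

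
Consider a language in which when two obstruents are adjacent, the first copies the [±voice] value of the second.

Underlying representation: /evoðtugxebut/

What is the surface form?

/ð/ before /t/ (voiceless) → [θ]
/g/ before /x/ (voiceless) → [k]

[evoθtukxebut]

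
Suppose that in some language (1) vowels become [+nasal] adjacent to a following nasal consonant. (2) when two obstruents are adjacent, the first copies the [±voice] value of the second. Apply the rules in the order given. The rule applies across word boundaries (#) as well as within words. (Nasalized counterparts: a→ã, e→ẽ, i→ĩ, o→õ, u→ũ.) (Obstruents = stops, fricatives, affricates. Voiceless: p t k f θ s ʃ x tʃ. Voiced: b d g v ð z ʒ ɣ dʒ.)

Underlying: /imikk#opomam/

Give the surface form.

Rule 1: /i/ before nasal /m/ → [ĩ]
Rule 1: /o/ before nasal /m/ → [õ]
Rule 1: /a/ before nasal /m/ → [ã]
After rule 1: ĩmikk#opõmãm
Rule 2: no segment meets the rule's conditions; no change.

[ĩmikk#opõmãm]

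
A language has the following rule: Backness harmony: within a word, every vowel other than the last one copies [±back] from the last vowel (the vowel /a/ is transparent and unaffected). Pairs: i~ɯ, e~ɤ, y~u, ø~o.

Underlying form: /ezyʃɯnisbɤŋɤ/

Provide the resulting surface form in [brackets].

/e/ harmonizes with /ɤ/ ([+back]) → [ɤ]
/y/ harmonizes with /ɤ/ ([+back]) → [u]
/i/ harmonizes with /ɤ/ ([+back]) → [ɯ]

[ɤzuʃɯnɯsbɤŋɤ]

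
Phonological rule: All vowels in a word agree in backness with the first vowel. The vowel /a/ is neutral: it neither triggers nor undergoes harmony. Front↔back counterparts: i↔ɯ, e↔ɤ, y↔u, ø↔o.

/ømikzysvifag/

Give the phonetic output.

no segment meets the rule's conditions; no change.

[ømikzysvifag]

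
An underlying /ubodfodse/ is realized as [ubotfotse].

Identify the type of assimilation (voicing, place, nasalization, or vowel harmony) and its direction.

/d/→[t] /d/→[t].
Each target copies a feature from the following segment, so the direction is regressive.

voicing assimilation, regressive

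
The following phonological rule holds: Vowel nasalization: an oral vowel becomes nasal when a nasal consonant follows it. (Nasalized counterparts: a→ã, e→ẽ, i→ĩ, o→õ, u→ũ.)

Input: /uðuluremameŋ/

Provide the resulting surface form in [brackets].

[uðulurẽmãmẽŋ]

/e/ before nasal /m/ → [ẽ]
/a/ before nasal /m/ → [ã]
/e/ before nasal /ŋ/ → [ẽ]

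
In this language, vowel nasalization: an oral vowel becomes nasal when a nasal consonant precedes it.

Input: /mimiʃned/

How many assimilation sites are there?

3

/i/ after nasal /m/ → [ĩ]
/i/ after nasal /m/ → [ĩ]
/e/ after nasal /n/ → [ẽ]
3 segments change.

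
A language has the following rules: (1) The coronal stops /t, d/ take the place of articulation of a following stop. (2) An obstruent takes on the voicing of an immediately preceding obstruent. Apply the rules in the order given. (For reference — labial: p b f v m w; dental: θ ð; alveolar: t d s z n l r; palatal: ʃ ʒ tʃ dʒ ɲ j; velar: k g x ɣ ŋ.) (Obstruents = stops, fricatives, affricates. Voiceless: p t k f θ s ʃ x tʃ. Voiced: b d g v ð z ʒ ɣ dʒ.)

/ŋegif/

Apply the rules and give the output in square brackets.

[ŋegif]

Rule 1: no segment meets the rule's conditions; no change.
After rule 1: ŋegif
Rule 2: no segment meets the rule's conditions; no change.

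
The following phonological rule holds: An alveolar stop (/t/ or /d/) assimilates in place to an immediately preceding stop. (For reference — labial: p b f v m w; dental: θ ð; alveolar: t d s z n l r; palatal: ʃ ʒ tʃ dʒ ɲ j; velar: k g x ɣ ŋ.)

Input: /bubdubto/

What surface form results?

[bubbubpo]

/d/ after /b/ (labial) → [b]
/t/ after /b/ (labial) → [p]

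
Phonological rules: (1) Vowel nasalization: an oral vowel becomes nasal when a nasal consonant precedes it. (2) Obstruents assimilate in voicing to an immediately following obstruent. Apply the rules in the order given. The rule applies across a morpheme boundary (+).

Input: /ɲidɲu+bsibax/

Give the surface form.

[ɲĩdɲũ+psibax]

Rule 1: /i/ after nasal /ɲ/ → [ĩ]
Rule 1: /u/ after nasal /ɲ/ → [ũ]
After rule 1: ɲĩdɲũ+bsibax
Rule 2: /b/ before /s/ (voiceless) → [p]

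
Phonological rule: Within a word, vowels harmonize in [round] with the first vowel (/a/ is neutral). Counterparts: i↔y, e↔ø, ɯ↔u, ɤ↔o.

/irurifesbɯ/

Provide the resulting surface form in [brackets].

/u/ harmonizes with /i/ ([-round]) → [ɯ]

[irɯrifesbɯ]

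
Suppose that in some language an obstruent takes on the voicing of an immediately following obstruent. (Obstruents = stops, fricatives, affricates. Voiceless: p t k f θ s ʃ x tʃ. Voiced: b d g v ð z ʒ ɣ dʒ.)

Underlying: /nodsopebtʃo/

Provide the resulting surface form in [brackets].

[notsopeptʃo]

/d/ before /s/ (voiceless) → [t]
/b/ before /tʃ/ (voiceless) → [p]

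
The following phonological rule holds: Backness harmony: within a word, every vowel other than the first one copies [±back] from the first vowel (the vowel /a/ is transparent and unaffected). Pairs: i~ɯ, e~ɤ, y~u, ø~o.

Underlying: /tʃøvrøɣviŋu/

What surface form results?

/u/ harmonizes with /ø/ ([-back]) → [y]

[tʃøvrøɣviŋy]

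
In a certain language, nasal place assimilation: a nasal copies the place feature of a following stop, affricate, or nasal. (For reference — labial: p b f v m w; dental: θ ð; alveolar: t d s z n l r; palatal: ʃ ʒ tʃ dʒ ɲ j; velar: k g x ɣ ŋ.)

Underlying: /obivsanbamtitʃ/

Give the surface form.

[obivsambantitʃ]

/n/ before /b/ (labial) → [m]
/m/ before /t/ (alveolar) → [n]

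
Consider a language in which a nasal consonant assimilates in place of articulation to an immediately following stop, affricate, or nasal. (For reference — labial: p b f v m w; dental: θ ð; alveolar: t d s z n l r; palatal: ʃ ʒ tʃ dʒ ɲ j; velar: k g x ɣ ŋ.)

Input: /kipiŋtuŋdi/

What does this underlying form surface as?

[kipintundi]

/ŋ/ before /t/ (alveolar) → [n]
/ŋ/ before /d/ (alveolar) → [n]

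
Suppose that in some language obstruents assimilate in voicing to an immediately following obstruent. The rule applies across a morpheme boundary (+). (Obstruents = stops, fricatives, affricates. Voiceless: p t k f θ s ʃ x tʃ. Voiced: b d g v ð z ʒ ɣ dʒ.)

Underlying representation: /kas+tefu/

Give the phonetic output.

[kas+tefu]

no segment meets the rule's conditions; no change.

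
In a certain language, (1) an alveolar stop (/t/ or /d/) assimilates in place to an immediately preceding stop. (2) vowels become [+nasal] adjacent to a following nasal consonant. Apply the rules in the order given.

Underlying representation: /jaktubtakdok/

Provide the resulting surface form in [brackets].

Rule 1: /t/ after /k/ (velar) → [k]
Rule 1: /t/ after /b/ (labial) → [p]
Rule 1: /d/ after /k/ (velar) → [g]
After rule 1: jakkubpakgok
Rule 2: no segment meets the rule's conditions; no change.

[jakkubpakgok]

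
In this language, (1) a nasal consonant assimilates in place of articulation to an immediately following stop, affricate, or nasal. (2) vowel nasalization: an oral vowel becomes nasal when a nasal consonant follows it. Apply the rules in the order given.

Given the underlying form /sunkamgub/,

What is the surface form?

[sũŋkãŋgub]

Rule 1: /n/ before /k/ (velar) → [ŋ]
Rule 1: /m/ before /g/ (velar) → [ŋ]
After rule 1: suŋkaŋgub
Rule 2: /u/ before nasal /ŋ/ → [ũ]
Rule 2: /a/ before nasal /ŋ/ → [ã]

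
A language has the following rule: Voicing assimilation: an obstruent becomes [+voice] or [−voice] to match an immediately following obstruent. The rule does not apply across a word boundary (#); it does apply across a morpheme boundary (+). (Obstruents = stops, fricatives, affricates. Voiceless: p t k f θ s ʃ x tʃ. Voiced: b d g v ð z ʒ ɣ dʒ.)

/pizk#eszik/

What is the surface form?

/z/ before /k/ (voiceless) → [s]
/s/ before /z/ (voiced) → [z]

[pisk#ezzik]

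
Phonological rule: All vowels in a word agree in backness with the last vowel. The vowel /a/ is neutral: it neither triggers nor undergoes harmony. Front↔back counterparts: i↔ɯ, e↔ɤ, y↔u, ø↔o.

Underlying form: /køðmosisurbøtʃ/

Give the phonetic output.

/o/ harmonizes with /ø/ ([-back]) → [ø]
/u/ harmonizes with /ø/ ([-back]) → [y]

[køðmøsisyrbøtʃ]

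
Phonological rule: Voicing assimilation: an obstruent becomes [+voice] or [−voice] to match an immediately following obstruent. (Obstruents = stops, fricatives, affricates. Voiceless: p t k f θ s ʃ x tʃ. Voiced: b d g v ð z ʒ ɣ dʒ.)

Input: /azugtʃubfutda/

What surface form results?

/g/ before /tʃ/ (voiceless) → [k]
/b/ before /f/ (voiceless) → [p]
/t/ before /d/ (voiced) → [d]

[azuktʃupfudda]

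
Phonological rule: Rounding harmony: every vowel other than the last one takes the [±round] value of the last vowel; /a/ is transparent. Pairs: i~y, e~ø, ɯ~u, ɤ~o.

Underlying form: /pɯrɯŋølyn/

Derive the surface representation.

[puruŋølyn]

/ɯ/ harmonizes with /y/ ([+round]) → [u]
/ɯ/ harmonizes with /y/ ([+round]) → [u]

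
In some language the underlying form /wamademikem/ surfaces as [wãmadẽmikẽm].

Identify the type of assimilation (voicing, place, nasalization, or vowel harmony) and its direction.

/a/→[ã] /e/→[ẽ] /e/→[ẽ].
Each target copies a feature from the following segment, so the direction is regressive.

nasalization, regressive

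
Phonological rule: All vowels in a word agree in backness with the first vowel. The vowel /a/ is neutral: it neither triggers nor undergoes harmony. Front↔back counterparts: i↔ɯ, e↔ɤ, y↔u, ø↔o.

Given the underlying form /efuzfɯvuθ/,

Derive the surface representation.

[efyzfivyθ]

/u/ harmonizes with /e/ ([-back]) → [y]
/ɯ/ harmonizes with /e/ ([-back]) → [i]
/u/ harmonizes with /e/ ([-back]) → [y]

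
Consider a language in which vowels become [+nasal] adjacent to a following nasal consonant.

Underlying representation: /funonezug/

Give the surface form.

[fũnõnezug]

/u/ before nasal /n/ → [ũ]
/o/ before nasal /n/ → [õ]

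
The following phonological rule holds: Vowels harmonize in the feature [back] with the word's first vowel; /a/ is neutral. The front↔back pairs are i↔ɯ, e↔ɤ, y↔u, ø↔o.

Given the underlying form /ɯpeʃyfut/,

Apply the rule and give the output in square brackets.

/e/ harmonizes with /ɯ/ ([+back]) → [ɤ]
/y/ harmonizes with /ɯ/ ([+back]) → [u]

[ɯpɤʃufut]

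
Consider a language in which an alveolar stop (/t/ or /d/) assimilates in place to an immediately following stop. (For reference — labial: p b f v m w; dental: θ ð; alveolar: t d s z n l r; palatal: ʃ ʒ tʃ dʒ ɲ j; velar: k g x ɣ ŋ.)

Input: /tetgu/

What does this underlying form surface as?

[tekgu]

/t/ before /g/ (velar) → [k]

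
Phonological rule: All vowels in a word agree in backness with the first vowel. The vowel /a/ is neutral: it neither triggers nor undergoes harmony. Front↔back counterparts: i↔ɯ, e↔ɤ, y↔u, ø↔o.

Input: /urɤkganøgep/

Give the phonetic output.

[urɤkganogɤp]

/ø/ harmonizes with /u/ ([+back]) → [o]
/e/ harmonizes with /u/ ([+back]) → [ɤ]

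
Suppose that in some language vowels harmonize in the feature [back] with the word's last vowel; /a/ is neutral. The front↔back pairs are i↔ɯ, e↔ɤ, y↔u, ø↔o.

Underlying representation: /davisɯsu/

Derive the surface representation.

/i/ harmonizes with /u/ ([+back]) → [ɯ]

[davɯsɯsu]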